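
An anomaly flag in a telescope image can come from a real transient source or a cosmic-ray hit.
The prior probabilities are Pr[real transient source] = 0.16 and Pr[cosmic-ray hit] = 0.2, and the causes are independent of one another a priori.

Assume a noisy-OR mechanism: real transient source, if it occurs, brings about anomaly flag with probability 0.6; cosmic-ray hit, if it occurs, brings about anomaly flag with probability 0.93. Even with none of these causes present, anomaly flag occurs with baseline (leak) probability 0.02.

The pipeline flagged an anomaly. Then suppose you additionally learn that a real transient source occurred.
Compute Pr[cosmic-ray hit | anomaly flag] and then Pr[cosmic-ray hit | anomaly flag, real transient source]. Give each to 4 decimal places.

Under noisy-OR, P(anomaly flag | causes) = 1 − (1−0.02)·∏(1−qᵢ) over the active causes.
P(anomaly flag) = 0.02·0.84·0.8 + 0.9314·0.84·0.2 + 0.608·0.16·0.8 + 0.97256·0.16·0.2 = 0.013440 + 0.156475 + 0.077824 + 0.031122 = 0.278861
The cosmic-ray hit-present share is 0.156475 + 0.031122 = 0.187597.
Hence the posterior is 0.187597/0.278861 ≈ 0.6727.

With the extra evidence:
Sum P(anomaly flag|·) weighted by the priors over both values of cosmic-ray hit:
  P(anomaly flag | real transient source) = 0.608·0.8 + 0.97256·0.2
        = 0.486400 + 0.194512 = 0.680912
Configurations with cosmic-ray hit contribute 0.194512, so
  P(cosmic-ray hit | anomaly flag, real transient source) = 0.194512 / 0.680912 ≈ 0.2857
The drop from 0.6727 to 0.2857 is the explaining-away (discounting) effect.

Pr[cosmic-ray hit | anomaly flag] ≈ 0.6727; Pr[cosmic-ray hit | anomaly flag, real transient source] ≈ 0.2857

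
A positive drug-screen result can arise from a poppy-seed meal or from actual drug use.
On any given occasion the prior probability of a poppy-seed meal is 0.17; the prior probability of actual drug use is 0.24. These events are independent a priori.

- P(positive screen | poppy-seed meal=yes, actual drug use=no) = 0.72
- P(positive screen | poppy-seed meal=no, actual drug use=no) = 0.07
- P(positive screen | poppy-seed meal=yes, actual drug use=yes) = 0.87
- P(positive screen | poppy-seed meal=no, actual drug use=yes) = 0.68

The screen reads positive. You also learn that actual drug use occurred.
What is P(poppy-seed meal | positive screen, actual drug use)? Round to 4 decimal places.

Weight on poppy-seed meal=true, given the evidence: 0.87×0.17 = 0.147900
Denominator P(positive screen | actual drug use): 0.68×0.83 + 0.87×0.17 = 0.712300
P(poppy-seed meal | positive screen, actual drug use) = 0.147900/0.712300 ≈ 0.2076

P(poppy-seed meal | positive screen, actual drug use) ≈ 0.2076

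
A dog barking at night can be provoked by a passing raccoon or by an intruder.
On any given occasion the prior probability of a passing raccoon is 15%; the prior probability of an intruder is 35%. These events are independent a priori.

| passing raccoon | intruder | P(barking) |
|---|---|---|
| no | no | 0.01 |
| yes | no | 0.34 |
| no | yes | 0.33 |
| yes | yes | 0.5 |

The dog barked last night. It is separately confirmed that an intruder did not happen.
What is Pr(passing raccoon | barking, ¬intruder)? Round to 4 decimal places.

Pr(passing raccoon | barking, ¬intruder) ≈ 0.8571

P(barking | ¬intruder) = 0.01×0.85 + 0.34×0.15 = 0.008500 + 0.051000 = 0.059500
Restricting to configurations with passing raccoon present: 0.34×0.15 = 0.051000.
P(passing raccoon | barking, ¬intruder) = 0.051000 / 0.059500 ≈ 0.8571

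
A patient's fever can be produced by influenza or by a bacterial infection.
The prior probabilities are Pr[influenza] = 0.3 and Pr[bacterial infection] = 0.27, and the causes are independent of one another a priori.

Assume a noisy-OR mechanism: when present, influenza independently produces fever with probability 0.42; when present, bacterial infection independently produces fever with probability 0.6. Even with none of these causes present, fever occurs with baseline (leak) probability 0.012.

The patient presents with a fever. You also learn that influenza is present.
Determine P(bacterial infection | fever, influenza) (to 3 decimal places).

P(bacterial infection | fever, influenza) ≈ 0.400

Under noisy-OR, P(fever | causes) = 1 − (1−0.012)·∏(1−qᵢ) over the active causes.
By total probability over both values of bacterial infection:
  P(fever | influenza) = 0.42696·0.73 + 0.770784·0.27
        = 0.311681 + 0.208112 = 0.519793
Keeping only the bacterial infection-present terms gives 0.208112, so
  P(bacterial infection | fever, influenza) = 0.208112 / 0.519793 ≈ 0.400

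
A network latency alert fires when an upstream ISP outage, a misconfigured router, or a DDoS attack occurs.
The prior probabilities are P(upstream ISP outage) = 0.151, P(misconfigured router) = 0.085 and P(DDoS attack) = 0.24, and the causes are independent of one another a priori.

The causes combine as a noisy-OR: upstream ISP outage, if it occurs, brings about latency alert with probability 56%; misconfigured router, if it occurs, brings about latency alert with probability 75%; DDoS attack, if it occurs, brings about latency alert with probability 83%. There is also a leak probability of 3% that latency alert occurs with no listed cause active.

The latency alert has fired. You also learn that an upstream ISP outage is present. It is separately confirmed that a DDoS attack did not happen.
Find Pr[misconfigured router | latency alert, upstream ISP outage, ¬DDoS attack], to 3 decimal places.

Under noisy-OR, P(latency alert | causes) = 1 − (1−0.03)·∏(1−qᵢ) over the active causes.
Numerator (weight on configurations with misconfigured router): 0.8933*0.085 = 0.075930
Denominator P(latency alert | upstream ISP outage, ¬DDoS attack): 0.5732*0.915 + 0.8933*0.085 = 0.600408
Posterior = 0.075930 / 0.600408 ≈ 0.126

Pr[misconfigured router | latency alert, upstream ISP outage, ¬DDoS attack] ≈ 0.126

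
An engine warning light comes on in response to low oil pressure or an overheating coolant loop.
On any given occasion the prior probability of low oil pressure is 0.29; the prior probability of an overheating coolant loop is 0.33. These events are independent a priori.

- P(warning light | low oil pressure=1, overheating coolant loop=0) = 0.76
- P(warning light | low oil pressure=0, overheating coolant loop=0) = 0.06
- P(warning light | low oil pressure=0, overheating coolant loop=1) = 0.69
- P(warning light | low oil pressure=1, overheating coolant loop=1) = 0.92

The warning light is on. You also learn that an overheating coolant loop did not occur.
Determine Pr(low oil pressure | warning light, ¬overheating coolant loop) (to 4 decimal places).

Numerator (weight on configurations with low oil pressure): 0.76·0.29 = 0.220400
The normalizing constant is 0.06·0.71 + 0.76·0.29 = 0.263000
Posterior = 0.220400 / 0.263000 ≈ 0.8380

Pr(low oil pressure | warning light, ¬overheating coolant loop) ≈ 0.8380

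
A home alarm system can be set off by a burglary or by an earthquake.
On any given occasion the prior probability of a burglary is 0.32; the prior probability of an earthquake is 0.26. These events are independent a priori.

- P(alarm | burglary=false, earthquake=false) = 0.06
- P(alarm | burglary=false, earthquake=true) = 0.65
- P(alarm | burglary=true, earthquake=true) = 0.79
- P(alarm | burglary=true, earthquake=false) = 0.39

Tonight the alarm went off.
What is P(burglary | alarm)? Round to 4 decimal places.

P(burglary | alarm) ≈ 0.5214

Sum P(alarm|·) weighted by the priors over the 4 (burglary, earthquake) configurations:
  P(alarm) = 0.06×0.68×0.74 + 0.65×0.68×0.26 + 0.39×0.32×0.74 + 0.79×0.32×0.26
        = 0.030192 + 0.114920 + 0.092352 + 0.065728 = 0.303192
Keeping only the burglary-present terms gives 0.158080, so
  P(burglary | alarm) = 0.158080 / 0.303192 ≈ 0.5214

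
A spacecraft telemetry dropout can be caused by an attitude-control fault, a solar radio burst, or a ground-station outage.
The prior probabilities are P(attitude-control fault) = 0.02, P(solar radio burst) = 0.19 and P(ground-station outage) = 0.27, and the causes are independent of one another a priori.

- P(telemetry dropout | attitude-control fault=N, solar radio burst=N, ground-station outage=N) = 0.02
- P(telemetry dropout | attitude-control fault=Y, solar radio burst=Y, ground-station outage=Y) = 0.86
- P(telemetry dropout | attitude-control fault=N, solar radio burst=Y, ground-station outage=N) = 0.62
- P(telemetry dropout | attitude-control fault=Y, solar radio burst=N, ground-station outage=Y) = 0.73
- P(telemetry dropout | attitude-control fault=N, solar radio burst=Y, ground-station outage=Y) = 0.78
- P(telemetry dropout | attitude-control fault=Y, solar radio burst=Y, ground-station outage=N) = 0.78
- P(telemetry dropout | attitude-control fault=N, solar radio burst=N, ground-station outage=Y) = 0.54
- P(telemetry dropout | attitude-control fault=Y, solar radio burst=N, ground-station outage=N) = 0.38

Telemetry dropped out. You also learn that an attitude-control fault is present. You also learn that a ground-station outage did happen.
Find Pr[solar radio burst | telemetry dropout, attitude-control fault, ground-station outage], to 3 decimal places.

Numerator (weight on configurations with solar radio burst): 0.86*0.19 = 0.163400
Normalizer over all consistent configurations: 0.73*0.81 + 0.86*0.19 = 0.754700
Posterior = 0.163400 / 0.754700 ≈ 0.217

Pr[solar radio burst | telemetry dropout, attitude-control fault, ground-station outage] ≈ 0.217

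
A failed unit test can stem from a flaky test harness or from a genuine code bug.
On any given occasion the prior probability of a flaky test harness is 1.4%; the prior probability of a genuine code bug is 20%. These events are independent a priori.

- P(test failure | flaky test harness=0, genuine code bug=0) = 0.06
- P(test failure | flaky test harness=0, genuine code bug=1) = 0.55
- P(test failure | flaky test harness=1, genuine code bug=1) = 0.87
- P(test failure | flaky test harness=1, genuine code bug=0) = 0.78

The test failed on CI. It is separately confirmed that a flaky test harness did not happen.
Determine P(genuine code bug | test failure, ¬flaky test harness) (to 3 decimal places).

By total probability over both values of genuine code bug:
  P(test failure | ¬flaky test harness) = 0.06×0.8 + 0.55×0.2
        = 0.048000 + 0.110000 = 0.158000
Keeping only the genuine code bug-present terms gives 0.110000, so
  P(genuine code bug | test failure, ¬flaky test harness) = 0.110000 / 0.158000 ≈ 0.696

P(genuine code bug | test failure, ¬flaky test harness) ≈ 0.696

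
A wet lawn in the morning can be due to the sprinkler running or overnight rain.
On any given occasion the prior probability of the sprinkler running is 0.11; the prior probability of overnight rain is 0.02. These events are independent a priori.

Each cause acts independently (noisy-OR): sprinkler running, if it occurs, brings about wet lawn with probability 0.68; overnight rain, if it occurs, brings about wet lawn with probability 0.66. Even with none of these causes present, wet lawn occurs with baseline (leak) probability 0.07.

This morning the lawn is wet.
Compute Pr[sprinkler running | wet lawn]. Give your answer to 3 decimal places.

Under noisy-OR, P(wet lawn | causes) = 1 − (1−0.07)·∏(1−qᵢ) over the active causes.
Numerator (weight on configurations with sprinkler running): 0.075719 + 0.001977 = 0.077696
Denominator P(wet lawn): 0.07·0.89·0.98 + 0.6838·0.89·0.02 + 0.7024·0.11·0.98 + 0.898816·0.11·0.02 = 0.150922
Posterior = 0.077696 / 0.150922 ≈ 0.515

Pr[sprinkler running | wet lawn] ≈ 0.515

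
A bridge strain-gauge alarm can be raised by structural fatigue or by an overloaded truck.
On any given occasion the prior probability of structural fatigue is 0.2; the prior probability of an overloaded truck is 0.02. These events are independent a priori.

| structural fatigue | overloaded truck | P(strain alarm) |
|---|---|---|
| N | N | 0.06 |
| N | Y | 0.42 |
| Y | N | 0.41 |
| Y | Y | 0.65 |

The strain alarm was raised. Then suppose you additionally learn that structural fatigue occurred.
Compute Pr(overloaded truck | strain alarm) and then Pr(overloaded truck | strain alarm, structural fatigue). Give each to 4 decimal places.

P(strain alarm) = 0.06·0.8·0.98 + 0.42·0.8·0.02 + 0.41·0.2·0.98 + 0.65·0.2·0.02 = 0.047040 + 0.006720 + 0.080360 + 0.002600 = 0.136720
Of this, 0.009320 comes from 0.006720 + 0.002600 (the overloaded truck=true cases).
So P(overloaded truck | strain alarm) = 0.009320/0.136720 ≈ 0.0682.

Now condition on the additional information:
Sum P(strain alarm|·) weighted by the priors over both values of overloaded truck:
  P(strain alarm | structural fatigue) = 0.41×0.98 + 0.65×0.02
        = 0.401800 + 0.013000 = 0.414800
Configurations with overloaded truck contribute 0.013000, so
  P(overloaded truck | strain alarm, structural fatigue) = 0.013000 / 0.414800 ≈ 0.0313

Pr(overloaded truck | strain alarm) ≈ 0.0682; Pr(overloaded truck | strain alarm, structural fatigue) ≈ 0.0313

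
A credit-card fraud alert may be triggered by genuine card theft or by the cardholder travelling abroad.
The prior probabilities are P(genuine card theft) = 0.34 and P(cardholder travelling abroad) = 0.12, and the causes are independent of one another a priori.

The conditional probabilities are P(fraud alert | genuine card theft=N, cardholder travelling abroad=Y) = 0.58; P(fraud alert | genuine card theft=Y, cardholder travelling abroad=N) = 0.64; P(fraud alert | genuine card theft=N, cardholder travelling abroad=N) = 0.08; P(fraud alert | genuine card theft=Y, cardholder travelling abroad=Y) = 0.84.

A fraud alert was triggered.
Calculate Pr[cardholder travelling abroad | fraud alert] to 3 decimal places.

Numerator (weight on configurations with cardholder travelling abroad): 0.045936 + 0.034272 = 0.080208
Normalizer over all consistent configurations: 0.08×0.66×0.88 + 0.58×0.66×0.12 + 0.64×0.34×0.88 + 0.84×0.34×0.12 = 0.318160
Posterior = 0.080208 / 0.318160 ≈ 0.252

Pr[cardholder travelling abroad | fraud alert] ≈ 0.252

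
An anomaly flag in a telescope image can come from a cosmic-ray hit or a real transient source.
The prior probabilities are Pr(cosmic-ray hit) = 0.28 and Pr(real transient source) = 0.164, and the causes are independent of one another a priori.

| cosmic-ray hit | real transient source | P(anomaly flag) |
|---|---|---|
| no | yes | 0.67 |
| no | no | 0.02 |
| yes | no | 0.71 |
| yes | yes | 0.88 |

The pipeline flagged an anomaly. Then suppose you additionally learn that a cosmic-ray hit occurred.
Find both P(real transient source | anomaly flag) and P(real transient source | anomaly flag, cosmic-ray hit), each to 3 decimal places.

P(anomaly flag) = 0.02·0.72·0.836 + 0.67·0.72·0.164 + 0.71·0.28·0.836 + 0.88·0.28·0.164 = 0.012038 + 0.079114 + 0.166197 + 0.040410 = 0.297759
Of this, 0.119524 comes from 0.079114 + 0.040410 (the real transient source=true cases).
Hence the posterior is 0.119524/0.297759 ≈ 0.401.

With the extra evidence:
P(anomaly flag | cosmic-ray hit) = 0.71×0.836 + 0.88×0.164 = 0.593560 + 0.144320 = 0.737880
Of this, 0.144320 comes from 0.88×0.164 (the real transient source=true cases).
Hence the posterior is 0.144320/0.737880 ≈ 0.196.

P(real transient source | anomaly flag) ≈ 0.401; P(real transient source | anomaly flag, cosmic-ray hit) ≈ 0.196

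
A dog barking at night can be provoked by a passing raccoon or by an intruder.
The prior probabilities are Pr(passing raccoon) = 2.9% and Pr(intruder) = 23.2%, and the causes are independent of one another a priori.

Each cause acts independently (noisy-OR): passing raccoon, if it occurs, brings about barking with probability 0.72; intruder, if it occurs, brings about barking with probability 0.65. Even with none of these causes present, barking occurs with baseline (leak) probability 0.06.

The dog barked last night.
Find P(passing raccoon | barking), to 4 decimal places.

Under noisy-OR, P(barking | causes) = 1 − (1−0.06)·∏(1−qᵢ) over the active causes.
P(barking) = 0.06×0.971×0.768 + 0.671×0.971×0.232 + 0.7368×0.029×0.768 + 0.90788×0.029×0.232 = 0.044744 + 0.151158 + 0.016410 + 0.006108 = 0.218420
Of this, 0.022518 comes from 0.016410 + 0.006108 (the passing raccoon=true cases).
Hence the posterior is 0.022518/0.218420 ≈ 0.1031.

P(passing raccoon | barking) ≈ 0.1031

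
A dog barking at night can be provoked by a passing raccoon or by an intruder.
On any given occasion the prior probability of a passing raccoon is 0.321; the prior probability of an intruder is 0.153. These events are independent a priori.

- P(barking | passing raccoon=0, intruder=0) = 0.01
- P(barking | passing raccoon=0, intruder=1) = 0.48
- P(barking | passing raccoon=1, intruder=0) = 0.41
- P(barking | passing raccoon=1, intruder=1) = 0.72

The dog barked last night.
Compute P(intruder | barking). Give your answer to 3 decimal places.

P(intruder | barking) ≈ 0.421

Enumerate the 4 (passing raccoon, intruder) configurations and weight by the priors:
  P(barking) = 0.01*0.679*0.847 + 0.48*0.679*0.153 + 0.41*0.321*0.847 + 0.72*0.321*0.153
        = 0.005751 + 0.049866 + 0.111474 + 0.035361 = 0.202452
Keeping only the intruder-present terms gives 0.085227, so
  P(intruder | barking) = 0.085227 / 0.202452 ≈ 0.421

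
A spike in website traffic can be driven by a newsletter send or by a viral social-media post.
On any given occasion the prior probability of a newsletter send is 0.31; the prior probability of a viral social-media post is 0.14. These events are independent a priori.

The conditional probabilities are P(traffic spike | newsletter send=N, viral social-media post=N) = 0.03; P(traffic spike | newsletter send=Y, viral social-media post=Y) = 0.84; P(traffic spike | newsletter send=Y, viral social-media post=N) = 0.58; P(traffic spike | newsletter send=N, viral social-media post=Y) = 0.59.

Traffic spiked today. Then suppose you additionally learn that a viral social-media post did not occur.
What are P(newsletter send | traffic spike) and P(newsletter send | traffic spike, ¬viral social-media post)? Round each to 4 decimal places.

P(newsletter send | traffic spike) ≈ 0.7187; P(newsletter send | traffic spike, ¬viral social-media post) ≈ 0.8968

For the numerator, keep only newsletter send=true terms: 0.154628 + 0.036456 = 0.191084
Normalizer over all consistent configurations: 0.03*0.69*0.86 + 0.59*0.69*0.14 + 0.58*0.31*0.86 + 0.84*0.31*0.14 = 0.265880
Posterior = 0.191084 / 0.265880 ≈ 0.7187

Now also conditioning on viral social-media post≠true:
Numerator (weight on configurations with newsletter send): 0.58*0.31 = 0.179800
The normalizing constant is 0.03*0.69 + 0.58*0.31 = 0.200500
Posterior = 0.179800 / 0.200500 ≈ 0.8968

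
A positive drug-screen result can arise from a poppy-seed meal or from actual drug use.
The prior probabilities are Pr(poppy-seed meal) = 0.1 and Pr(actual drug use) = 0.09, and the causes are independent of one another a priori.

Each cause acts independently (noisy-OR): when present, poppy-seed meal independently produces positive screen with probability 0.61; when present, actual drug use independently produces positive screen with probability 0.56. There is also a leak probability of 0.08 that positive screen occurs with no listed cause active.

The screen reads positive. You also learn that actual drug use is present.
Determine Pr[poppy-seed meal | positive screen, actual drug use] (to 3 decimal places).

Under noisy-OR, P(positive screen | causes) = 1 − (1−0.08)·∏(1−qᵢ) over the active causes.
P(positive screen | actual drug use) = 0.5952·0.9 + 0.842128·0.1 = 0.535680 + 0.084213 = 0.619893
Restricting to configurations with poppy-seed meal present: 0.842128·0.1 = 0.084213.
P(poppy-seed meal | positive screen, actual drug use) = 0.084213 / 0.619893 ≈ 0.136

Pr[poppy-seed meal | positive screen, actual drug use] ≈ 0.136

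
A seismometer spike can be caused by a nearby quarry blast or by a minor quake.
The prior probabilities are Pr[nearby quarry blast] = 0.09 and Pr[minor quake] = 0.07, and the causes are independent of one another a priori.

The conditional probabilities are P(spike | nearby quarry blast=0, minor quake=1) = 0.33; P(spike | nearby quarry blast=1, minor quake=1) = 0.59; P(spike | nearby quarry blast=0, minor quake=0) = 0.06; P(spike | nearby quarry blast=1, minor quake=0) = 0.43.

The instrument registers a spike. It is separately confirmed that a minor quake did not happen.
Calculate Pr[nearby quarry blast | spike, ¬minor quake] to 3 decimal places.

Pr[nearby quarry blast | spike, ¬minor quake] ≈ 0.415

Enumerate both values of nearby quarry blast and weight by the priors:
  P(spike | ¬minor quake) = 0.06·0.91 + 0.43·0.09
        = 0.054600 + 0.038700 = 0.093300
Keeping only the nearby quarry blast-present terms gives 0.038700, so
  P(nearby quarry blast | spike, ¬minor quake) = 0.038700 / 0.093300 ≈ 0.415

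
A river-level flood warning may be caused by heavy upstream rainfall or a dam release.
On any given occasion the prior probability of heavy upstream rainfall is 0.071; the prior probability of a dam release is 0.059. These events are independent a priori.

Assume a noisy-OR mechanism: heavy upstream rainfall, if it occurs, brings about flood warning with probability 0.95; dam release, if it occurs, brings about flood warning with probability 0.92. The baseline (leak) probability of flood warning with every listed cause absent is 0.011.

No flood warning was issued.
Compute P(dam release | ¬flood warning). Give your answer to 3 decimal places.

Under noisy-OR, P(flood warning | causes) = 1 − (1−0.011)·∏(1−qᵢ) over the active causes.
Weight on dam release=true, given the evidence: 0.004337 + 0.000017 = 0.004354
Denominator P(¬flood warning): 0.989*0.929*0.941 + 0.07912*0.929*0.059 + 0.04945*0.071*0.941 + 0.003956*0.071*0.059 = 0.872231
Posterior = 0.004354 / 0.872231 ≈ 0.005

P(dam release | ¬flood warning) ≈ 0.005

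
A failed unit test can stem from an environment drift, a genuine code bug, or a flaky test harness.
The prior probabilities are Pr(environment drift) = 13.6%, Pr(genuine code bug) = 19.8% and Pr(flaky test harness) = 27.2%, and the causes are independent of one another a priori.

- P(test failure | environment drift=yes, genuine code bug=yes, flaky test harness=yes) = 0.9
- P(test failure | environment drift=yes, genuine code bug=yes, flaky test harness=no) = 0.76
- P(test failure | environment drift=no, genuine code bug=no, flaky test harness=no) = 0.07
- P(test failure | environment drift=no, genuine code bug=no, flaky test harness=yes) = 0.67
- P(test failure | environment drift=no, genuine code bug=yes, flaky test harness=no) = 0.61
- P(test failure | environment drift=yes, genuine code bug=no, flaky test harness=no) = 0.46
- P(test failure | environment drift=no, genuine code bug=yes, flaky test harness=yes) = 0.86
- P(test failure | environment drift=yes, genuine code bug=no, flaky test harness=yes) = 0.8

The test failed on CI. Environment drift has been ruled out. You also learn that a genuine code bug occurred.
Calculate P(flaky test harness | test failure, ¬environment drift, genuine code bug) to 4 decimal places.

P(flaky test harness | test failure, ¬environment drift, genuine code bug) ≈ 0.3450

Numerator (weight on configurations with flaky test harness): 0.86·0.272 = 0.233920
The normalizing constant is 0.61·0.728 + 0.86·0.272 = 0.678000
P(flaky test harness | test failure, ¬environment drift, genuine code bug) = 0.233920/0.678000 ≈ 0.3450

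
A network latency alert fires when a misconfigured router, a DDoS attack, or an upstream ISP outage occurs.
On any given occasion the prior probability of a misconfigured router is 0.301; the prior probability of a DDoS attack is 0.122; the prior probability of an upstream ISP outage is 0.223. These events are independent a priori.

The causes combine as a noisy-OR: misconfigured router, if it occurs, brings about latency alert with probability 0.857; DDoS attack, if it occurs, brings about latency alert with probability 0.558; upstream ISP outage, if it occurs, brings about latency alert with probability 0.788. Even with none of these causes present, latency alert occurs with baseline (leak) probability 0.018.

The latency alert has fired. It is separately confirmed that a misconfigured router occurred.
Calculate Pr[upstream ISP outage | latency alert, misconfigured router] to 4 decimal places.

Under noisy-OR, P(latency alert | causes) = 1 − (1−0.018)·∏(1−qᵢ) over the active causes.
For the numerator, keep only upstream ISP outage=true terms: 0.189965 + 0.026848 = 0.216813
Denominator P(latency alert | misconfigured router): 0.859574·0.878·0.777 + 0.97023·0.878·0.223 + 0.937932·0.122·0.777 + 0.986842·0.122·0.223 = 0.892130
Posterior = 0.216813 / 0.892130 ≈ 0.2430

Pr[upstream ISP outage | latency alert, misconfigured router] ≈ 0.2430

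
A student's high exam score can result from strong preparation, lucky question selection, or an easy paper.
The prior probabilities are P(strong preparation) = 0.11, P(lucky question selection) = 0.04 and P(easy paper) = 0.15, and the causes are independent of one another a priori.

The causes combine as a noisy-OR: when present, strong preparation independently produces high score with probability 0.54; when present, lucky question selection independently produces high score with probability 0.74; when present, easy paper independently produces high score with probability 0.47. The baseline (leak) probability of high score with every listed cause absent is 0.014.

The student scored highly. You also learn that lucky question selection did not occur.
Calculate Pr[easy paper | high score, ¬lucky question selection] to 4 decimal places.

Pr[easy paper | high score, ¬lucky question selection] ≈ 0.5529

Under noisy-OR, P(high score | causes) = 1 − (1−0.014)·∏(1−qᵢ) over the active causes.
Weight on easy paper=true, given the evidence: 0.063736 + 0.012534 = 0.076270
The normalizing constant is 0.014*0.89*0.85 + 0.47742*0.89*0.15 + 0.54644*0.11*0.85 + 0.759613*0.11*0.15 = 0.137953
Posterior = 0.076270 / 0.137953 ≈ 0.5529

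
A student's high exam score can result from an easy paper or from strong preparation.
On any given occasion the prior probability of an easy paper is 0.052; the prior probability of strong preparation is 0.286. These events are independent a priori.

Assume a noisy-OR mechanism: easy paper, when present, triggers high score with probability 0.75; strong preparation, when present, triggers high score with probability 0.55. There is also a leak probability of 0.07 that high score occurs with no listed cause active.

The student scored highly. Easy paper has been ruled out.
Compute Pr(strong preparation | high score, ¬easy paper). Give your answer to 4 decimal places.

Pr(strong preparation | high score, ¬easy paper) ≈ 0.7689

Under noisy-OR, P(high score | causes) = 1 − (1−0.07)·∏(1−qᵢ) over the active causes.
Weight on strong preparation=true, given the evidence: 0.5815·0.286 = 0.166309
The normalizing constant is 0.07·0.714 + 0.5815·0.286 = 0.216289
Posterior = 0.166309 / 0.216289 ≈ 0.7689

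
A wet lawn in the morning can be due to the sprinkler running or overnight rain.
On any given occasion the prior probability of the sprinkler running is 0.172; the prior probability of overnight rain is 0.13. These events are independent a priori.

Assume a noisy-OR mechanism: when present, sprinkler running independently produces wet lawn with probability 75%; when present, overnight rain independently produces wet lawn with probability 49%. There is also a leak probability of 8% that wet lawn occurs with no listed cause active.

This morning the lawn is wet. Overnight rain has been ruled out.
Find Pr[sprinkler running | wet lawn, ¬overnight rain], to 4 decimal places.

Pr[sprinkler running | wet lawn, ¬overnight rain] ≈ 0.6666

Under noisy-OR, P(wet lawn | causes) = 1 − (1−0.08)·∏(1−qᵢ) over the active causes.
P(wet lawn | ¬overnight rain) = 0.08·0.828 + 0.77·0.172 = 0.066240 + 0.132440 = 0.198680
The sprinkler running-present share is 0.77·0.172 = 0.132440.
P(sprinkler running | wet lawn, ¬overnight rain) = 0.132440 / 0.198680 ≈ 0.6666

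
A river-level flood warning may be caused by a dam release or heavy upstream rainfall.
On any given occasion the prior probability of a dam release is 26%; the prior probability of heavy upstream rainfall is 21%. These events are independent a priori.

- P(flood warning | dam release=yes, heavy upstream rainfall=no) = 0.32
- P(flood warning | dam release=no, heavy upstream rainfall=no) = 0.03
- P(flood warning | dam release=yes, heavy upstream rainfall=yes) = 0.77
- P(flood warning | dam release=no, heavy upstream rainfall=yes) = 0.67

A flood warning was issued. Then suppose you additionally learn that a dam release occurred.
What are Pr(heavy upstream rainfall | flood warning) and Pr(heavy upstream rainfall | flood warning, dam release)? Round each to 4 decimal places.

Pr(heavy upstream rainfall | flood warning) ≈ 0.6371; Pr(heavy upstream rainfall | flood warning, dam release) ≈ 0.3901

Numerator (weight on configurations with heavy upstream rainfall): 0.104118 + 0.042042 = 0.146160
Normalizer over all consistent configurations: 0.03×0.74×0.79 + 0.67×0.74×0.21 + 0.32×0.26×0.79 + 0.77×0.26×0.21 = 0.229426
P(heavy upstream rainfall | flood warning) = 0.146160/0.229426 ≈ 0.6371

With the extra evidence:
P(flood warning | dam release) = 0.32*0.79 + 0.77*0.21 = 0.252800 + 0.161700 = 0.414500
The heavy upstream rainfall-present share is 0.77*0.21 = 0.161700.
Hence the posterior is 0.161700/0.414500 ≈ 0.3901.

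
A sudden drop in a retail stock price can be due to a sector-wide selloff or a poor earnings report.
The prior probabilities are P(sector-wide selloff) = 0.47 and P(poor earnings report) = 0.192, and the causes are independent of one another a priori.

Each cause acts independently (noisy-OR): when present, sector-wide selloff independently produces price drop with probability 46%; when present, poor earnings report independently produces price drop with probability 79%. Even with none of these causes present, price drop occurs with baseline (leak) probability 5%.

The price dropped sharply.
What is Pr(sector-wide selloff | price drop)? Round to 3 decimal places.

Pr(sector-wide selloff | price drop) ≈ 0.721

Under noisy-OR, P(price drop | causes) = 1 − (1−0.05)·∏(1−qᵢ) over the active causes.
P(price drop) = 0.05·0.53·0.808 + 0.8005·0.53·0.192 + 0.487·0.47·0.808 + 0.89227·0.47·0.192 = 0.021412 + 0.081459 + 0.184943 + 0.080518 = 0.368332
Restricting to configurations with sector-wide selloff present: 0.184943 + 0.080518 = 0.265461.
Hence the posterior is 0.265461/0.368332 ≈ 0.721.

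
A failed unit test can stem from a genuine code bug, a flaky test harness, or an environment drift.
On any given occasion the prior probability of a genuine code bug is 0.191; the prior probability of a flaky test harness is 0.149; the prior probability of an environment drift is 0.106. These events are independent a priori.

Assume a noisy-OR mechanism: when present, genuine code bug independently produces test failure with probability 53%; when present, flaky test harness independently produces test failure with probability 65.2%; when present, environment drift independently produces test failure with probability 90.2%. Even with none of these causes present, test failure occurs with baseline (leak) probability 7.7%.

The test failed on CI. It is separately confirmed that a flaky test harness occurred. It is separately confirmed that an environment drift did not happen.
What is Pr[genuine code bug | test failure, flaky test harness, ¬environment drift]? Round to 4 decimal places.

Pr[genuine code bug | test failure, flaky test harness, ¬environment drift] ≈ 0.2280

Under noisy-OR, P(test failure | causes) = 1 − (1−0.077)·∏(1−qᵢ) over the active causes.
P(test failure | flaky test harness, ¬environment drift) = 0.678796×0.809 + 0.849034×0.191 = 0.549146 + 0.162165 = 0.711311
Of this, 0.162165 comes from 0.849034×0.191 (the genuine code bug=true cases).
Hence the posterior is 0.162165/0.711311 ≈ 0.2280.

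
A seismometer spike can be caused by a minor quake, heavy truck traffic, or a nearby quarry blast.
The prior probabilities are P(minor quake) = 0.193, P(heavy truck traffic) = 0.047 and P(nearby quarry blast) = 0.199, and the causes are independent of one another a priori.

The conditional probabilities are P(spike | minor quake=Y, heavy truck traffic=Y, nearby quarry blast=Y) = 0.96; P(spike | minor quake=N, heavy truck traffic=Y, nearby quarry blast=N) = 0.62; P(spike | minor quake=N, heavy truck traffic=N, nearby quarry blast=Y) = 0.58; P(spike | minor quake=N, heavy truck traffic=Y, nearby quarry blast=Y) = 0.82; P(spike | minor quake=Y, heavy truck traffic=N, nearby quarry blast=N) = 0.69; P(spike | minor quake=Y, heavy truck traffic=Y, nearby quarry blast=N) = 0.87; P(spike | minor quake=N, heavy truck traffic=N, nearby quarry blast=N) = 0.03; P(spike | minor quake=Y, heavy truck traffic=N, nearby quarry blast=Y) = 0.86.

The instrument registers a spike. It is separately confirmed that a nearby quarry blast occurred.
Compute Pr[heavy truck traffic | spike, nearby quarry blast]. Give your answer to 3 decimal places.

P(spike | nearby quarry blast) = 0.58×0.807×0.953 + 0.82×0.807×0.047 + 0.86×0.193×0.953 + 0.96×0.193×0.047 = 0.446061 + 0.031102 + 0.158179 + 0.008708 = 0.644050
Restricting to configurations with heavy truck traffic present: 0.031102 + 0.008708 = 0.039810.
So P(heavy truck traffic | spike, nearby quarry blast) = 0.039810/0.644050 ≈ 0.062.

Pr[heavy truck traffic | spike, nearby quarry blast] ≈ 0.062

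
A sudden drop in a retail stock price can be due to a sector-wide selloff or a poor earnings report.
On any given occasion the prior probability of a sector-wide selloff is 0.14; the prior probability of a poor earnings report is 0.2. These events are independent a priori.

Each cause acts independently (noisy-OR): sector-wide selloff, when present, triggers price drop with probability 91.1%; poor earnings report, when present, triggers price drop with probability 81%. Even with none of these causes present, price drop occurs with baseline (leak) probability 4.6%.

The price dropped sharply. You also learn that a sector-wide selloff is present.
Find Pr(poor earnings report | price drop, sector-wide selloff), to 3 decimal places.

Under noisy-OR, P(price drop | causes) = 1 − (1−0.046)·∏(1−qᵢ) over the active causes.
P(price drop | sector-wide selloff) = 0.915094×0.8 + 0.983868×0.2 = 0.732075 + 0.196774 = 0.928849
The poor earnings report-present share is 0.983868×0.2 = 0.196774.
So P(poor earnings report | price drop, sector-wide selloff) = 0.196774/0.928849 ≈ 0.212.

Pr(poor earnings report | price drop, sector-wide selloff) ≈ 0.212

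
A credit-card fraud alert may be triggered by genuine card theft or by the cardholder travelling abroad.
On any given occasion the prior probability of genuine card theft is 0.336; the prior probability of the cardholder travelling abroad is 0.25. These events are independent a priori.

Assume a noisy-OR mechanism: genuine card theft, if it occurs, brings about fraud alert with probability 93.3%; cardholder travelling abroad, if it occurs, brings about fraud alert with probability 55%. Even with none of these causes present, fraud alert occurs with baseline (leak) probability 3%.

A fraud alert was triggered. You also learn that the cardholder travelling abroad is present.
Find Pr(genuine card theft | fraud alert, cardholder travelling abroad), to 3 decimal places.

Pr(genuine card theft | fraud alert, cardholder travelling abroad) ≈ 0.466

Under noisy-OR, P(fraud alert | causes) = 1 − (1−0.03)·∏(1−qᵢ) over the active causes.
Sum P(fraud alert|·) weighted by the priors over both values of genuine card theft:
  P(fraud alert | cardholder travelling abroad) = 0.5635·0.664 + 0.970755·0.336
        = 0.374164 + 0.326174 = 0.700338
Keeping only the genuine card theft-present terms gives 0.326174, so
  P(genuine card theft | fraud alert, cardholder travelling abroad) = 0.326174 / 0.700338 ≈ 0.466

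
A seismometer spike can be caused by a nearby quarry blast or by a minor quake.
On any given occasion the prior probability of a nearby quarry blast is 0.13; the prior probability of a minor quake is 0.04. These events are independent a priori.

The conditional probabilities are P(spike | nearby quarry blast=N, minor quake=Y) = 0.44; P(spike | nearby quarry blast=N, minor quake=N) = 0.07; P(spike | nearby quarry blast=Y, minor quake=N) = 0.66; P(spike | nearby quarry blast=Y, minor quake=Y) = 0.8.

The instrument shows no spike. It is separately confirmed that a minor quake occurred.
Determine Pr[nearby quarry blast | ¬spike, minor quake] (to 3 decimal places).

P(¬spike | minor quake) = 0.56*0.87 + 0.2*0.13 = 0.487200 + 0.026000 = 0.513200
The nearby quarry blast-present share is 0.2*0.13 = 0.026000.
P(nearby quarry blast | ¬spike, minor quake) = 0.026000 / 0.513200 ≈ 0.051

Pr[nearby quarry blast | ¬spike, minor quake] ≈ 0.051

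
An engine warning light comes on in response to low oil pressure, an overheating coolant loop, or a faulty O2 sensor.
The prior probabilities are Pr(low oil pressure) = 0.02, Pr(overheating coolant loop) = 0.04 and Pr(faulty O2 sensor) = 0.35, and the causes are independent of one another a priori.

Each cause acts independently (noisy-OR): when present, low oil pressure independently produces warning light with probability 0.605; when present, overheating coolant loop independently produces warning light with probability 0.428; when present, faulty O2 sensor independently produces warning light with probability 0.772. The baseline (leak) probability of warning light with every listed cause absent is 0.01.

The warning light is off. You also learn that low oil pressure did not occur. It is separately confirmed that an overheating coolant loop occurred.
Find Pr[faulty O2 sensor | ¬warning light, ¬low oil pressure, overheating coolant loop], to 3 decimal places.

Pr[faulty O2 sensor | ¬warning light, ¬low oil pressure, overheating coolant loop] ≈ 0.109

Under noisy-OR, P(warning light | causes) = 1 − (1−0.01)·∏(1−qᵢ) over the active causes.
Sum P(¬warning light|·) weighted by the priors over both values of faulty O2 sensor:
  P(¬warning light | ¬low oil pressure, overheating coolant loop) = 0.56628×0.65 + 0.129112×0.35
        = 0.368082 + 0.045189 = 0.413271
The terms with faulty O2 sensor present sum to 0.045189, so
  P(faulty O2 sensor | ¬warning light, ¬low oil pressure, overheating coolant loop) = 0.045189 / 0.413271 ≈ 0.109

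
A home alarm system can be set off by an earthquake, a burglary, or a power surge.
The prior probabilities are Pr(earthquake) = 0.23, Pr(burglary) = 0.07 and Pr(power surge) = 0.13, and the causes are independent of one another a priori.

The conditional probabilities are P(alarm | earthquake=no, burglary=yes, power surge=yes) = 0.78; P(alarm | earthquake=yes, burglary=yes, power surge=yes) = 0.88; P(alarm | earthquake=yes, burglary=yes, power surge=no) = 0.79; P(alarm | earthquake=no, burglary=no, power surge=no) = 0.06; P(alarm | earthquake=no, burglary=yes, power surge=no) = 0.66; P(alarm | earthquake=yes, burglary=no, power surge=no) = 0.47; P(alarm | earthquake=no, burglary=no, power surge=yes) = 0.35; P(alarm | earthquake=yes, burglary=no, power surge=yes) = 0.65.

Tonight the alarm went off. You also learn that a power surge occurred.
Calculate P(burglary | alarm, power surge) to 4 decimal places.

P(burglary | alarm, power surge) ≈ 0.1261

P(alarm | power surge) = 0.35*0.77*0.93 + 0.78*0.77*0.07 + 0.65*0.23*0.93 + 0.88*0.23*0.07 = 0.250635 + 0.042042 + 0.139035 + 0.014168 = 0.445880
Of this, 0.056210 comes from 0.042042 + 0.014168 (the burglary=true cases).
Hence the posterior is 0.056210/0.445880 ≈ 0.1261.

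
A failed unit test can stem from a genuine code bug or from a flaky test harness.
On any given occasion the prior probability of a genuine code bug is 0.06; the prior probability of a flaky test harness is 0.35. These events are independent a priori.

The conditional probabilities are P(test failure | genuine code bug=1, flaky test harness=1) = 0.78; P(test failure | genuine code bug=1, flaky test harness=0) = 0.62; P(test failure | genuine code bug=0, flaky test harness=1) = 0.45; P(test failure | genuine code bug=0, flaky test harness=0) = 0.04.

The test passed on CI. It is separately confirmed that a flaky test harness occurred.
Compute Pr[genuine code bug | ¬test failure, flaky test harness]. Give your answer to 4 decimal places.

Weight on genuine code bug=true, given the evidence: 0.22·0.06 = 0.013200
The normalizing constant is 0.55·0.94 + 0.22·0.06 = 0.530200
P(genuine code bug | ¬test failure, flaky test harness) = 0.013200/0.530200 ≈ 0.0249

Pr[genuine code bug | ¬test failure, flaky test harness] ≈ 0.0249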